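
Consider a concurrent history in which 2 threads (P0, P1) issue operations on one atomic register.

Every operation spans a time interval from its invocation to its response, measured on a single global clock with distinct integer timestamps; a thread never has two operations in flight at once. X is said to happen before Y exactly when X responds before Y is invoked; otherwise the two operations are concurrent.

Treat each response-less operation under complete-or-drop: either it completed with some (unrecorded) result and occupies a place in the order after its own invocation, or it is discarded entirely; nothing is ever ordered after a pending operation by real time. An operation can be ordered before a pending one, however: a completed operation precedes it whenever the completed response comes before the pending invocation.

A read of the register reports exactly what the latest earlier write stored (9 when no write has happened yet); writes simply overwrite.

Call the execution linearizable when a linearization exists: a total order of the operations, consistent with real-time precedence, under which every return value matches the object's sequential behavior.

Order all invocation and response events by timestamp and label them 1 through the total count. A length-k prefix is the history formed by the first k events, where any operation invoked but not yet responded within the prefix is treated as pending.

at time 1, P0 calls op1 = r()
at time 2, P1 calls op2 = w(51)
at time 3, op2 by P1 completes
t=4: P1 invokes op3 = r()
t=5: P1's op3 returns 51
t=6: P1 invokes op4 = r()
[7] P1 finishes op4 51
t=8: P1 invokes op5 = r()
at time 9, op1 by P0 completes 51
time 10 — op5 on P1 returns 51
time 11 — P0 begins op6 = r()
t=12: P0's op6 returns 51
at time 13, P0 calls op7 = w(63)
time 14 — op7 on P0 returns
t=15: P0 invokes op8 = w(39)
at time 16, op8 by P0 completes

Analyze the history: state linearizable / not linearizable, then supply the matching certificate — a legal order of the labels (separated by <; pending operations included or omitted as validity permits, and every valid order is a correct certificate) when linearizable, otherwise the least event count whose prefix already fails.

after step 1 (op2 w(51)): value 51
after step 2 (op1 r() → 51): value 51
after step 3 (op3 r() → 51): value 51
after step 4 (op4 r() → 51): value 51
after step 5 (op5 r() → 51): value 51
after step 6 (op6 r() → 51): value 51
after step 7 (op7 w(63)): value 63
after step 8 (op8 w(39)): value 39

linearizable — witness: op2 < op1 < op3 < op4 < op5 < op6 < op7 < op8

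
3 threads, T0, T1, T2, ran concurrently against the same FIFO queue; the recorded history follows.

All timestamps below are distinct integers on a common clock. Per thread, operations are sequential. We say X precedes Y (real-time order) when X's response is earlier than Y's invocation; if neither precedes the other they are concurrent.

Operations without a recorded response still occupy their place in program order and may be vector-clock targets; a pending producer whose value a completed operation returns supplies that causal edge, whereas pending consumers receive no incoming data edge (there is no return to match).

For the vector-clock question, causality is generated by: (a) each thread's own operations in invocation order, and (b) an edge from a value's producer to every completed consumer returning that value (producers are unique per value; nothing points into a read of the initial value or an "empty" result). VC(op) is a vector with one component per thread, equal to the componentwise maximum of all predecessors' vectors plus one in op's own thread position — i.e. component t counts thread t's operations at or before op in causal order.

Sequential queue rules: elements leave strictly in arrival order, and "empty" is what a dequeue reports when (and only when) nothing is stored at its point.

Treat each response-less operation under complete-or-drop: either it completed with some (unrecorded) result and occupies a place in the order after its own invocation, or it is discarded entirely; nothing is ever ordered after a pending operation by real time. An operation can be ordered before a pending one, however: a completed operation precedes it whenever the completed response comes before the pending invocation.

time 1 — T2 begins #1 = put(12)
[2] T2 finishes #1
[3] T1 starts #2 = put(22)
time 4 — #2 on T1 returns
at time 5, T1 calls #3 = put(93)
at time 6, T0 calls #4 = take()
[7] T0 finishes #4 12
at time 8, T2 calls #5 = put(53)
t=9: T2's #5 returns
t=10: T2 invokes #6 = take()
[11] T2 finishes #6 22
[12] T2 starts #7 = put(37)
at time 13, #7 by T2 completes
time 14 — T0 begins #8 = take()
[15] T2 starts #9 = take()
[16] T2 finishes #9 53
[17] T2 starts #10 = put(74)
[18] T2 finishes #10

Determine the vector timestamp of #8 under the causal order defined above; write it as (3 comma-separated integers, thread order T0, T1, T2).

(2, 0, 1)

root op #1, invoked 1: fresh clock plus T2's own tick → (0, 0, 1)
root op #2, invoked 3: fresh clock plus T1's own tick → (0, 1, 0)
#5, invoked 8, takes VC(#1)=(0, 0, 1) under max, adds 1 for T2 → (0, 0, 2)
#3, invoked 5, takes VC(#2)=(0, 1, 0) under max, adds 1 for T1 → (0, 2, 0)
#4, invoked 6, takes VC(#1)=(0, 0, 1) under max, adds 1 for T0 → (1, 0, 1)
#8, invoked 14, takes VC(#4)=(1, 0, 1) under max, adds 1 for T0 → (2, 0, 1)
#6, invoked 10, takes VC(#2)=(0, 1, 0), VC(#5)=(0, 0, 2) under max, adds 1 for T2 → (0, 1, 3)
#7, invoked 12, takes VC(#6)=(0, 1, 3) under max, adds 1 for T2 → (0, 1, 4)
#9, invoked 15, takes VC(#5)=(0, 0, 2), VC(#7)=(0, 1, 4) under max, adds 1 for T2 → (0, 1, 5)
#10, invoked 17, takes VC(#9)=(0, 1, 5) under max, adds 1 for T2 → (0, 1, 6)
target: VC(#8) = (2, 0, 1)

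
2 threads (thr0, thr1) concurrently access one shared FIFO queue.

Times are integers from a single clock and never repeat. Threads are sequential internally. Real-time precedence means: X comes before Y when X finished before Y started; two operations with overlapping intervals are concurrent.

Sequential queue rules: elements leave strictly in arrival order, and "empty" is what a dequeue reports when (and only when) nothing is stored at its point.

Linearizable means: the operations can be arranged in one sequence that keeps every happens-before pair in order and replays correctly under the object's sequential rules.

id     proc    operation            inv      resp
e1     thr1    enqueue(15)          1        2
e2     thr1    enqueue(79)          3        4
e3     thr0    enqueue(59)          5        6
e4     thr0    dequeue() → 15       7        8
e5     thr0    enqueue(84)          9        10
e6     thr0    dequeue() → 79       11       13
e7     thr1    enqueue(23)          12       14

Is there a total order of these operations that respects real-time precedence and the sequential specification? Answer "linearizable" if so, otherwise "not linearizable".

linearizable

a witness: e1, e2, e3, e4, e5, e6, e7
1. e1 enqueue(15), leaving queue <15>
2. e2 enqueue(79), leaving queue <15,79>
3. e3 enqueue(59), leaving queue <15,79,59>
4. e4 dequeue() → 15, leaving queue <79,59>
5. e5 enqueue(84), leaving queue <79,59,84>
6. e6 dequeue() → 79, leaving queue <59,84>
7. e7 enqueue(23), leaving queue <59,84,23>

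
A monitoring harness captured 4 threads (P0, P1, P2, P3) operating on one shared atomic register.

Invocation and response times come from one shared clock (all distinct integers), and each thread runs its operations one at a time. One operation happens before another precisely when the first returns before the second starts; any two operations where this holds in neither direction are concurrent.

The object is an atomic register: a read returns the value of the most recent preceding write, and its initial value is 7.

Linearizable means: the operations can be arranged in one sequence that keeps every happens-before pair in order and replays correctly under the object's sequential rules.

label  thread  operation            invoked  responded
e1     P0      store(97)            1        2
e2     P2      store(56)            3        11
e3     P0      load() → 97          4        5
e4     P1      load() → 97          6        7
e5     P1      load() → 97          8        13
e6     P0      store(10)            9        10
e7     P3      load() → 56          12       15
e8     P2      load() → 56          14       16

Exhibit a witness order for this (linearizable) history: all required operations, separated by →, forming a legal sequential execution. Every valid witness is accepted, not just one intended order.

1. e1 store(97), leaving value 97
2. e3 load() → 97, leaving value 97
3. e4 load() → 97, leaving value 97
4. e5 load() → 97, leaving value 97
5. e6 store(10), leaving value 10
6. e2 store(56), leaving value 56
7. e7 load() → 56, leaving value 56
8. e8 load() → 56, leaving value 56

e1 → e3 → e4 → e5 → e6 → e2 → e7 → e8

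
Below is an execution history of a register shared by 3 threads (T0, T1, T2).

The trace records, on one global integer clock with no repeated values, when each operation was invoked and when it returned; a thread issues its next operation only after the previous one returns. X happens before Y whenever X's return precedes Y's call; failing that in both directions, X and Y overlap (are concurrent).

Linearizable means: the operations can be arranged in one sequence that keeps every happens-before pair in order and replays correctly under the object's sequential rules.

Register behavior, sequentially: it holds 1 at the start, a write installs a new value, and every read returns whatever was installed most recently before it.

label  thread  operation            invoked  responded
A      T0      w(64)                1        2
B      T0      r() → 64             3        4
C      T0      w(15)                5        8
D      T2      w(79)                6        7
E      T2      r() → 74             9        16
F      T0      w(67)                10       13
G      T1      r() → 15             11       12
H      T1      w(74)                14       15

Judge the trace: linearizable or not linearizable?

linearizable

a witness: A, B, D, C, G, F, H, E
1. A w(64), leaving value 64
2. B r() → 64, leaving value 64
3. D w(79), leaving value 79
4. C w(15), leaving value 15
5. G r() → 15, leaving value 15
6. F w(67), leaving value 67
7. H w(74), leaving value 74
8. E r() → 74, leaving value 74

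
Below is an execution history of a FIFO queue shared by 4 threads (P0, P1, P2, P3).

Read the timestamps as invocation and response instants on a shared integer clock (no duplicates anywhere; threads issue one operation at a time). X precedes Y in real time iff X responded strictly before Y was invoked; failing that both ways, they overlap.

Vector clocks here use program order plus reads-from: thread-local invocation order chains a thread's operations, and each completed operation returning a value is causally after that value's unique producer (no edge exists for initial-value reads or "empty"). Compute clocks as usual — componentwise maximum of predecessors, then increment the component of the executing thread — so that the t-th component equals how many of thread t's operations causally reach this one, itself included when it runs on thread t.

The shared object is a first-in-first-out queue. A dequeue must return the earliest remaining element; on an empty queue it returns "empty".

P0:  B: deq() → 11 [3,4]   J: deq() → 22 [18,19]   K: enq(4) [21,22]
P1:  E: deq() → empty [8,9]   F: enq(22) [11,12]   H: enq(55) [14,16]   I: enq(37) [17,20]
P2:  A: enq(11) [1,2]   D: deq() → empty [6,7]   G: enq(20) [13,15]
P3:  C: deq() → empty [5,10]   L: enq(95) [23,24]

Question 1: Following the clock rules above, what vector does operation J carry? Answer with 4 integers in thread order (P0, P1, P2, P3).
C, invoked 5, has no incoming edges; only P3's bump applies → (0, 0, 0, 1)
A, invoked 1, has no incoming edges; only P2's bump applies → (0, 0, 1, 0)
E, invoked 8, has no incoming edges; only P1's bump applies → (0, 1, 0, 0)
L, invoked 23, takes VC(C)=(0, 0, 0, 1) under max, adds 1 for P3 → (0, 0, 0, 2)
D, invoked 6, takes VC(A)=(0, 0, 1, 0) under max, adds 1 for P2 → (0, 0, 2, 0)
F, invoked 11, takes VC(E)=(0, 1, 0, 0) under max, adds 1 for P1 → (0, 2, 0, 0)
B, invoked 3, takes VC(A)=(0, 0, 1, 0) under max, adds 1 for P0 → (1, 0, 1, 0)
G, invoked 13, takes VC(D)=(0, 0, 2, 0) under max, adds 1 for P2 → (0, 0, 3, 0)
H, invoked 14, takes VC(F)=(0, 2, 0, 0) under max, adds 1 for P1 → (0, 3, 0, 0)
I, invoked 17, takes VC(H)=(0, 3, 0, 0) under max, adds 1 for P1 → (0, 4, 0, 0)
J, invoked 18, takes VC(B)=(1, 0, 1, 0), VC(F)=(0, 2, 0, 0) under max, adds 1 for P0 → (2, 2, 1, 0)
K, invoked 21, takes VC(J)=(2, 2, 1, 0) under max, adds 1 for P0 → (3, 2, 1, 0)
target: VC(J) = (2, 2, 1, 0)

(2, 2, 1, 0)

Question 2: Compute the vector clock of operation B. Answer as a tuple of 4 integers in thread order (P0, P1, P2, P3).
C (invocation 5): nothing precedes it; P3's component alone gives (0, 0, 0, 1)
A (invocation 1): nothing precedes it; P2's component alone gives (0, 0, 1, 0)
E (invocation 8): nothing precedes it; P1's component alone gives (0, 1, 0, 0)
from VC(C)=(0, 0, 0, 1), L (invoked 23) maxes components and bumps P3 → (0, 0, 0, 2)
from VC(A)=(0, 0, 1, 0), D (invoked 6) maxes components and bumps P2 → (0, 0, 2, 0)
from VC(E)=(0, 1, 0, 0), F (invoked 11) maxes components and bumps P1 → (0, 2, 0, 0)
from VC(A)=(0, 0, 1, 0), B (invoked 3) maxes components and bumps P0 → (1, 0, 1, 0)
from VC(D)=(0, 0, 2, 0), G (invoked 13) maxes components and bumps P2 → (0, 0, 3, 0)
from VC(F)=(0, 2, 0, 0), H (invoked 14) maxes components and bumps P1 → (0, 3, 0, 0)
from VC(H)=(0, 3, 0, 0), I (invoked 17) maxes components and bumps P1 → (0, 4, 0, 0)
from VC(B)=(1, 0, 1, 0), VC(F)=(0, 2, 0, 0), J (invoked 18) maxes components and bumps P0 → (2, 2, 1, 0)
from VC(J)=(2, 2, 1, 0), K (invoked 21) maxes components and bumps P0 → (3, 2, 1, 0)
target: VC(B) = (1, 0, 1, 0)

(1, 0, 1, 0)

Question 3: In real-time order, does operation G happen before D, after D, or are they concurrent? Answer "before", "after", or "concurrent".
G spans [13,15], D spans [6,7]
resp(D)=7 < inv(G)=13

after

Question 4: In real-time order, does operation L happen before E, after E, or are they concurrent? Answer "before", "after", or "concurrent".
L spans [23,24], E spans [8,9]
resp(E)=9 < inv(L)=23

after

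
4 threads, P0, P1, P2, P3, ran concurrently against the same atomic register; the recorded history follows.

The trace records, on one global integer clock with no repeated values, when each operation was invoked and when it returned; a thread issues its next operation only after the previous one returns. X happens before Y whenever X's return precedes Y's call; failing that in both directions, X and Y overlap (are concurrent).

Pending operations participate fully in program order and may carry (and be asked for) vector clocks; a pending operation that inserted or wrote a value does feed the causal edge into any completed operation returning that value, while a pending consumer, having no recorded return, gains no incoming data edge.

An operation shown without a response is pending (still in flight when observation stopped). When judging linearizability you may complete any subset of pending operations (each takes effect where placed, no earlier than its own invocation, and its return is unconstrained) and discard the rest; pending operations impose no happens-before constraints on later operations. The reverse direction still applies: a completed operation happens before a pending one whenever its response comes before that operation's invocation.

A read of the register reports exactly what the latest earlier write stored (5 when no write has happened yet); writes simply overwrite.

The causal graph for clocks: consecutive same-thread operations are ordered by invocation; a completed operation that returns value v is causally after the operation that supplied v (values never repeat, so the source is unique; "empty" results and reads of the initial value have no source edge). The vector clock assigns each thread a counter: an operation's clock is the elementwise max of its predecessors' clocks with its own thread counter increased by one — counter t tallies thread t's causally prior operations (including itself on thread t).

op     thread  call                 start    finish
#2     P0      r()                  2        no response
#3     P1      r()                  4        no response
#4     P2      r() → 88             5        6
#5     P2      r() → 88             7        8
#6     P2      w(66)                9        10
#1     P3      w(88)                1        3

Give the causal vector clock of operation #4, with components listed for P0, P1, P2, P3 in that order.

(0, 0, 1, 1)

VC(#1, invoked at 1): no causal predecessors; +1 on P3 → (0, 0, 0, 1)
VC(#3, invoked at 4): no causal predecessors; +1 on P1 → (0, 1, 0, 0)
VC(#2, invoked at 2): no causal predecessors; +1 on P0 → (1, 0, 0, 0)
from VC(#1)=(0, 0, 0, 1), #4 (invoked 5) maxes components and bumps P2 → (0, 0, 1, 1)
from VC(#1)=(0, 0, 0, 1), VC(#4)=(0, 0, 1, 1), #5 (invoked 7) maxes components and bumps P2 → (0, 0, 2, 1)
from VC(#5)=(0, 0, 2, 1), #6 (invoked 9) maxes components and bumps P2 → (0, 0, 3, 1)
target: VC(#4) = (0, 0, 1, 1)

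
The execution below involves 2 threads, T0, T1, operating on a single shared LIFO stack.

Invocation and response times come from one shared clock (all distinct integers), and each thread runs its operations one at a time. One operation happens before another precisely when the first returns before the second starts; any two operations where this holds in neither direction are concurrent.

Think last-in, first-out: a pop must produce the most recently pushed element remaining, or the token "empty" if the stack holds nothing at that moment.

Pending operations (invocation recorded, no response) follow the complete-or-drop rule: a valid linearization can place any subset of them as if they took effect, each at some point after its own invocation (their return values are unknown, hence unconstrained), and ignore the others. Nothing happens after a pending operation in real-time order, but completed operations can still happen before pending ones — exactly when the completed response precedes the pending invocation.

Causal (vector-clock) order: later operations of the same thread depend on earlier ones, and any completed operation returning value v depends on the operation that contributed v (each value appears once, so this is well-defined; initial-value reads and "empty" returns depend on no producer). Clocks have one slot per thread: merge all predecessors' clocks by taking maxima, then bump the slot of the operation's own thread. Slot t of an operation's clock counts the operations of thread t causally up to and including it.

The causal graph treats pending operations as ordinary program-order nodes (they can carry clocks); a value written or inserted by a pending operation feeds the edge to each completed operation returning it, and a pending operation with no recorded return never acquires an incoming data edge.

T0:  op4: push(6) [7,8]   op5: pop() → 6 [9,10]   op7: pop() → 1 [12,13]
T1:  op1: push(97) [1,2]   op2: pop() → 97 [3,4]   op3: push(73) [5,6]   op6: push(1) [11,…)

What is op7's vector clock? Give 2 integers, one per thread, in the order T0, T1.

op1, invoked 1, has no incoming edges; only T1's bump applies → (0, 1)
op4, invoked 7, has no incoming edges; only T0's bump applies → (1, 0)
op2 (invocation 3): componentwise max over VC(op1)=(0, 1), +1 at T1, giving (0, 2)
op5 (invocation 9): componentwise max over VC(op4)=(1, 0), +1 at T0, giving (2, 0)
op3 (invocation 5): componentwise max over VC(op2)=(0, 2), +1 at T1, giving (0, 3)
op6 (invocation 11): componentwise max over VC(op3)=(0, 3), +1 at T1, giving (0, 4)
op7 (invocation 12): componentwise max over VC(op5)=(2, 0), VC(op6)=(0, 4), +1 at T0, giving (3, 4)
target: VC(op7) = (3, 4)

(3, 4)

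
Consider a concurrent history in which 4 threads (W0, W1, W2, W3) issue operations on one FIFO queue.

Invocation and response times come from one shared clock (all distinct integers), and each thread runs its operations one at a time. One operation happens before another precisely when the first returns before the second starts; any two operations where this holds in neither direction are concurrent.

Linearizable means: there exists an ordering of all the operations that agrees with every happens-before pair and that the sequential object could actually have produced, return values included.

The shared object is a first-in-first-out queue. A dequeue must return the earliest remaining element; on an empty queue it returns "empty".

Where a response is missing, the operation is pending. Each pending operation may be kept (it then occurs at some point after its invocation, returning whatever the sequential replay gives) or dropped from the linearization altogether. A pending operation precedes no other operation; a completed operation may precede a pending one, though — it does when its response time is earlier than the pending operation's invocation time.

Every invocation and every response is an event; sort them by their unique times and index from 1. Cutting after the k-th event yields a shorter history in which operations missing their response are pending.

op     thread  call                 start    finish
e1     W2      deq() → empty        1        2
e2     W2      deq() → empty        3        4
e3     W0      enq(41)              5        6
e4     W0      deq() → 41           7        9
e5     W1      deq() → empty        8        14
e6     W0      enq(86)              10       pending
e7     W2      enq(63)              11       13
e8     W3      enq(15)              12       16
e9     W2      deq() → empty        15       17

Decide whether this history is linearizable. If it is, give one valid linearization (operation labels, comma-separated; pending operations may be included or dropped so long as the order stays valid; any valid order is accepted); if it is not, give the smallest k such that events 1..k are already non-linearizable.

not linearizable — minimal violating prefix: 17 events

through event 16 a valid linearization exists; event 17 (e9 responding at time 17) ends that
8 completed operations, 11 real-time-consistent orders — every FIFO queue replay fails
including or dropping the 1 pending operation (e6) in any combination fails
for example e1, e2, e3, e4, e5, e7, e8, e9 (pending dropped) fails at step 8: e9 deq() → empty is not legal there
for example e1, e2, e3, e4, e5, e7, e9, e8 (pending dropped) fails at step 7: e9 deq() → empty is not legal there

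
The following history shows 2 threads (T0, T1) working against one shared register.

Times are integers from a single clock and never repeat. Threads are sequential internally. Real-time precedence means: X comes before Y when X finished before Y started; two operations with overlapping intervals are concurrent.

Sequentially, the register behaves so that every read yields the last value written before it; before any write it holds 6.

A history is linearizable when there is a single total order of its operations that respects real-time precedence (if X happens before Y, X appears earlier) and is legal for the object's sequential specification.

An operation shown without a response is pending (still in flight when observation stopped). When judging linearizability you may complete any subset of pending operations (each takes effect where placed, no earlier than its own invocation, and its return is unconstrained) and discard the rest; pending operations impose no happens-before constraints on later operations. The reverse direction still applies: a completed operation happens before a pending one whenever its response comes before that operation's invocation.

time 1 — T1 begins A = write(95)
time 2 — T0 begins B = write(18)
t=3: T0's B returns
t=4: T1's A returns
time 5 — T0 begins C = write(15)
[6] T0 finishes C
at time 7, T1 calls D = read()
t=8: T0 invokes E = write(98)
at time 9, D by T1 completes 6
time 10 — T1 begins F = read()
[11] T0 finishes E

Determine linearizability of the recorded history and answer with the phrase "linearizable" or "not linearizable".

through event 8 a valid linearization exists; event 9 (D responding at time 9) ends that
all 2 real-time-respecting orders fail — 4 completed register operations, no legal replay
include/drop combinations of the 1 pending operation (E) were all tried; none helps
e.g. A, B, C, D (pending dropped): illegal at step 4, since D read() → 6 cannot apply there
e.g. B, A, C, D (pending dropped): illegal at step 4, since D read() → 6 cannot apply there

not linearizable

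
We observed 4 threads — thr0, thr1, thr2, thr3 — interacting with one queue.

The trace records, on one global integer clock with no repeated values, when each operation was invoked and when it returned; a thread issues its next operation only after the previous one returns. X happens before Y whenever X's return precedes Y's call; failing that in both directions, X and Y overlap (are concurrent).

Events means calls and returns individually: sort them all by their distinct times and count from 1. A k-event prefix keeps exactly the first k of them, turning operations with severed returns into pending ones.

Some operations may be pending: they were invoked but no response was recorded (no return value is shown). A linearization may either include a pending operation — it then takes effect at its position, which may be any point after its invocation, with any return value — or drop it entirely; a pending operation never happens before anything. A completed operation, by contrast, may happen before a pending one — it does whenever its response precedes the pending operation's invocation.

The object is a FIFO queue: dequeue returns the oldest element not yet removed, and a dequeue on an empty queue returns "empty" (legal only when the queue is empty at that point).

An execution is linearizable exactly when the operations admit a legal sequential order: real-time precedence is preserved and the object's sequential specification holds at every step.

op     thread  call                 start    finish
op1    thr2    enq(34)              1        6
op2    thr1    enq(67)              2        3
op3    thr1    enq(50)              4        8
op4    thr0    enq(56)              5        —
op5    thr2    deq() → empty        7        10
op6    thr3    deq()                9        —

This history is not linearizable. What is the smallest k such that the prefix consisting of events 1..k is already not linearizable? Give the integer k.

10

events 1..9 are still linearizable — one witness is op1, op2, op3:
after step 1 (op1 enq(34)): queue <34>
after step 2 (op2 enq(67)): queue <34,67>
after step 3 (op3 enq(50)): queue <34,67,50>
with event 10 included (op5 responding at time 10), all real-time-consistent orders fail
include/drop combinations of the 2 pending operations (op4, op6) were all tried; none helps
for example op1, op2, op3, op5 (pending dropped) fails at step 4: op5 deq() → empty is not legal there
for example op1, op2, op5, op3 (pending dropped) fails at step 3: op5 deq() → empty is not legal there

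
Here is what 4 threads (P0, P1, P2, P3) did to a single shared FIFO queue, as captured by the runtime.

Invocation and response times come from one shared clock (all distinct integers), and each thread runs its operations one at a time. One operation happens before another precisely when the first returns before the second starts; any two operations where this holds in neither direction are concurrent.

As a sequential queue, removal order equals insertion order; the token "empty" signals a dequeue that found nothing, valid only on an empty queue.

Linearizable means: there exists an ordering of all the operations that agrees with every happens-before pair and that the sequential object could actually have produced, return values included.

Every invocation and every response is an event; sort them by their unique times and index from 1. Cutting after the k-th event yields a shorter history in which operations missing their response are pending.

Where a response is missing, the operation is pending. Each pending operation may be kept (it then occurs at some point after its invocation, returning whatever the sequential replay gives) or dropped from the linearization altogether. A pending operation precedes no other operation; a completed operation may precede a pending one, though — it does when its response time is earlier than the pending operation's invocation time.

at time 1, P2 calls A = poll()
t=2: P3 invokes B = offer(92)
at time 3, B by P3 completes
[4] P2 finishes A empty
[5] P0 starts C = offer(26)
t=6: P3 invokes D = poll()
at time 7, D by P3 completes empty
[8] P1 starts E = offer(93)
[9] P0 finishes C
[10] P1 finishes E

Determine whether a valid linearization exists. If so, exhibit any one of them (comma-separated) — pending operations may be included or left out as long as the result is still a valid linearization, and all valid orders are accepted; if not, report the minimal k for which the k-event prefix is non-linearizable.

not linearizable — minimal violating prefix: 7 events

the violation lands at event 7, D's response at time 7: events 1..6 linearize, events 1..7 do not
checked exhaustively: 2 real-time-consistent orders of 3 completed operations, zero legal FIFO queue replays
no completion choice of the 1 pending operation (C) rescues it — every subset was tried
for example A, B, D (pending dropped) fails at step 3: D poll() → empty is not legal there
for example B, A, D (pending dropped) fails at step 2: A poll() → empty is not legal there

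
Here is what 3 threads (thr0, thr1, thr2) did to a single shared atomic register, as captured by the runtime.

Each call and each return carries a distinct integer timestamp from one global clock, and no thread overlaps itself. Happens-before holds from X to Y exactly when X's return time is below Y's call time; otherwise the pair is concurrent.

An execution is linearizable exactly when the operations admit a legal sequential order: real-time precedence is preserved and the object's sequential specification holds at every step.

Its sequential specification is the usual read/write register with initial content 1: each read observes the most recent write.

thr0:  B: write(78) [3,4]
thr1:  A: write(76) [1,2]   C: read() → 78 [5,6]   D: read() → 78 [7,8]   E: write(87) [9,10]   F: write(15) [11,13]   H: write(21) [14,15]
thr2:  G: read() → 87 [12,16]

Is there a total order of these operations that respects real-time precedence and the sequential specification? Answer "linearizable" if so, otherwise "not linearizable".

linearizable

one valid linearization: A, B, C, D, E, G, F, H
1. A write(76), leaving value 76
2. B write(78), leaving value 78
3. C read() → 78, leaving value 78
4. D read() → 78, leaving value 78
5. E write(87), leaving value 87
6. G read() → 87, leaving value 87
7. F write(15), leaving value 15
8. H write(21), leaving value 21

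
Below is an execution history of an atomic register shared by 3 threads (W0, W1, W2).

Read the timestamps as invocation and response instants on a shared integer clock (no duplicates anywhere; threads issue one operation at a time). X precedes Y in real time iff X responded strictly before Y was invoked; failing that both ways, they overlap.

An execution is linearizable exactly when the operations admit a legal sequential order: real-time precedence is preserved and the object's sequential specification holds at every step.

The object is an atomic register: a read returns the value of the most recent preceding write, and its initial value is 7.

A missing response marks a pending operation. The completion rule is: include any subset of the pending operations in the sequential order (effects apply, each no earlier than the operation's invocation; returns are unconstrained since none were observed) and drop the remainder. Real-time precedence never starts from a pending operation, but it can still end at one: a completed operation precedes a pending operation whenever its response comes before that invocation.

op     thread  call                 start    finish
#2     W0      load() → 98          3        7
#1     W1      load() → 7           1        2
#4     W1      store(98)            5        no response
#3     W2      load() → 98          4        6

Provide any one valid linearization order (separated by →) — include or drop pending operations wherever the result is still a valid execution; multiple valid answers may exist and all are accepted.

#1 → #4 → #2 → #3

after step 1 (#1 load() → 7): value 7
after step 2 (#4 store(98) (pending, included)): value 98
after step 3 (#2 load() → 98): value 98
after step 4 (#3 load() → 98): value 98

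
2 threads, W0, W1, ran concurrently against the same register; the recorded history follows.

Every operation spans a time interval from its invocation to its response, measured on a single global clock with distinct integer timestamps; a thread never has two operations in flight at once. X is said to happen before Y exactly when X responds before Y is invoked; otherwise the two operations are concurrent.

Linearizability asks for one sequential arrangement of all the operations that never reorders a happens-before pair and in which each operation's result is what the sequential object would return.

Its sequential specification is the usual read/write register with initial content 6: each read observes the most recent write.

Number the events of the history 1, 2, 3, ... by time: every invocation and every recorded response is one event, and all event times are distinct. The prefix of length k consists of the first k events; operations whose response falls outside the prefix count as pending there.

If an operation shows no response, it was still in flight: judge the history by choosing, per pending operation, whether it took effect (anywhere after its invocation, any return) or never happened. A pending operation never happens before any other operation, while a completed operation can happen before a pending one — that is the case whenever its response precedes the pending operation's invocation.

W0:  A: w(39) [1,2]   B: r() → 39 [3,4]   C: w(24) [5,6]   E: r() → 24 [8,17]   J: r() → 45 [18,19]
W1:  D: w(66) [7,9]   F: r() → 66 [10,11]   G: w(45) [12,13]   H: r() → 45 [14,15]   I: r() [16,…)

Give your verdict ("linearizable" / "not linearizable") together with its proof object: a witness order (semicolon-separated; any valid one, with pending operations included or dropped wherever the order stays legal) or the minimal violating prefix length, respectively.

linearizable — witness: A; B; C; E; D; F; G; H; I; J

after step 1 (A w(39)): value 39
after step 2 (B r() → 39): value 39
after step 3 (C w(24)): value 24
after step 4 (E r() → 24): value 24
after step 5 (D w(66)): value 66
after step 6 (F r() → 66): value 66
after step 7 (G w(45)): value 45
after step 8 (H r() → 45): value 45
after step 9 (I r() (pending, included)): value 45
after step 10 (J r() → 45): value 45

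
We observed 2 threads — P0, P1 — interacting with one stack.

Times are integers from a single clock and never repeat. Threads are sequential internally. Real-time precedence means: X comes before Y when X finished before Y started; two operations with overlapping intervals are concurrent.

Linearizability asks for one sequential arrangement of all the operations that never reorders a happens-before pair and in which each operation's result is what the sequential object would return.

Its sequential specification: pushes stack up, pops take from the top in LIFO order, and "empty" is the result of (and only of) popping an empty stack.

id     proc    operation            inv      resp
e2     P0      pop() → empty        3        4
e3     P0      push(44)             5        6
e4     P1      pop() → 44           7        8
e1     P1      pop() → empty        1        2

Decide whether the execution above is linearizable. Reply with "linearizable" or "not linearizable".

one valid linearization: e1, e2, e3, e4
step 1: e1 pop() → empty — stack <>
step 2: e2 pop() → empty — stack <>
step 3: e3 push(44) — stack <44>
step 4: e4 pop() → 44 — stack <>

linearizable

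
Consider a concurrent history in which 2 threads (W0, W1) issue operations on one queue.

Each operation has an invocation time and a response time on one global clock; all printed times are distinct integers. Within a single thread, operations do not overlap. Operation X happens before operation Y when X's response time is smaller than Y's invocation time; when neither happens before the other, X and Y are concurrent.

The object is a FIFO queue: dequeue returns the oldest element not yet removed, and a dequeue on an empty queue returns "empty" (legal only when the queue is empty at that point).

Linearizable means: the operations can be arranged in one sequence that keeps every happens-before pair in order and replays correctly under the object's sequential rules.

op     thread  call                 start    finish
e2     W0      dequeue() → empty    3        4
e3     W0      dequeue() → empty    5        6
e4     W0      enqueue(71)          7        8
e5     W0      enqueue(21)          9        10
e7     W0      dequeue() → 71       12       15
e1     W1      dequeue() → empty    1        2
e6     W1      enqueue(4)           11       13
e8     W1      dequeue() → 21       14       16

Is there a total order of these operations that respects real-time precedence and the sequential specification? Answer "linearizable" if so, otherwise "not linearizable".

a witness: e1, e2, e3, e4, e5, e6, e7, e8
after step 1 (e1 dequeue() → empty): queue <>
after step 2 (e2 dequeue() → empty): queue <>
after step 3 (e3 dequeue() → empty): queue <>
after step 4 (e4 enqueue(71)): queue <71>
after step 5 (e5 enqueue(21)): queue <71,21>
after step 6 (e6 enqueue(4)): queue <71,21,4>
after step 7 (e7 dequeue() → 71): queue <21,4>
after step 8 (e8 dequeue() → 21): queue <4>

linearizable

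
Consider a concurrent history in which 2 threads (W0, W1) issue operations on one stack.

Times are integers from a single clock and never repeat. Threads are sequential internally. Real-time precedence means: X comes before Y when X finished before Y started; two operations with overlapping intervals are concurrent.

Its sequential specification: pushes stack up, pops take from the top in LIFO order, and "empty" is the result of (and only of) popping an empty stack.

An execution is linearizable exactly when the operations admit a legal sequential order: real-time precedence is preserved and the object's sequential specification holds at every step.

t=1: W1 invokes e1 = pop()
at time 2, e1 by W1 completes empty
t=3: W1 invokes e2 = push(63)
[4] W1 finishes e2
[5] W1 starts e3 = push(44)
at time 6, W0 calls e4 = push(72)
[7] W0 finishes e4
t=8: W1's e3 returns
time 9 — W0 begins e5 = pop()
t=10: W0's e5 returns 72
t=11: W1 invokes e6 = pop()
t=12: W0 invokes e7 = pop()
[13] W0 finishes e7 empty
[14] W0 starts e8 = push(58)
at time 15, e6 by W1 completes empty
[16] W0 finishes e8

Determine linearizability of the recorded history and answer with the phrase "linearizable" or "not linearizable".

not linearizable

cut after 12 events: linearizable; cut after 13 events (e7 responds, time 13): not linearizable
all 2 real-time-respecting orders fail — 6 completed stack operations, no legal replay
include/drop combinations of the 1 pending operation (e6) were all tried; none helps
e.g. e1, e2, e3, e4, e5, e7 (pending dropped): illegal at step 6, since e7 pop() → empty cannot apply there
e.g. e1, e2, e4, e3, e5, e7 (pending dropped): illegal at step 5, since e5 pop() → 72 cannot apply there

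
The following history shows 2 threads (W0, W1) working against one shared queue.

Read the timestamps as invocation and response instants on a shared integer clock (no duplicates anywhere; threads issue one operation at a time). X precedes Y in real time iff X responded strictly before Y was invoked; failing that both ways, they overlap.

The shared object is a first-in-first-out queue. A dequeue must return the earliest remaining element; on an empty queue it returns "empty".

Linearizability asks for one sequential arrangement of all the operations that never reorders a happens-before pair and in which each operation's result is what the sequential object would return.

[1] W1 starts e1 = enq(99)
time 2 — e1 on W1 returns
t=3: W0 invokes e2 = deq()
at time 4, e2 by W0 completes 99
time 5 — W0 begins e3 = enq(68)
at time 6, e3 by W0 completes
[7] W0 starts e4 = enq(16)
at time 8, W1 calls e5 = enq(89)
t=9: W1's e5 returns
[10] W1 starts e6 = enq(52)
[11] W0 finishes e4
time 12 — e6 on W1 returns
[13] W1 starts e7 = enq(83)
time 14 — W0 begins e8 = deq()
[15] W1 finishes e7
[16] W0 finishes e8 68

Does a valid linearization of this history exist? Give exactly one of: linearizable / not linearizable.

a witness: e1, e2, e3, e4, e5, e6, e7, e8
1. e1 enq(99), leaving queue <99>
2. e2 deq() → 99, leaving queue <>
3. e3 enq(68), leaving queue <68>
4. e4 enq(16), leaving queue <68,16>
5. e5 enq(89), leaving queue <68,16,89>
6. e6 enq(52), leaving queue <68,16,89,52>
7. e7 enq(83), leaving queue <68,16,89,52,83>
8. e8 deq() → 68, leaving queue <16,89,52,83>

linearizable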